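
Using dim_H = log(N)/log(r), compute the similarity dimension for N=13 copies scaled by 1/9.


For a self-similar set with N copies scaled by 1/r:
dim_H = log(N)/log(r) = log(13)/log(9)
= 2.564949/2.197225
= 1.167359


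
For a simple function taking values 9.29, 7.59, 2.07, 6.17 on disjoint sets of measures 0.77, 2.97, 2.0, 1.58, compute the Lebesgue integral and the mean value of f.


Step 1: Integral = sum(value_i * measure_i)
= 9.29*0.77 + 7.59*2.97 + 2.07*2.0 + 6.17*1.58
= 7.1533 + 22.5423 + 4.14 + 9.7486
= 43.5842
Step 2: Total measure of domain = 0.77 + 2.97 + 2.0 + 1.58 = 7.32
Step 3: Average value = 43.5842 / 7.32 = 5.954126


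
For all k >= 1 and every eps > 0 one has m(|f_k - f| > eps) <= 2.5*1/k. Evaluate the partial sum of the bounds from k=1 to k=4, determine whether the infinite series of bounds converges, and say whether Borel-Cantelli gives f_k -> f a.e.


Step 1: List the terms 2.5*1/k for k = 1 to 4:
  k=1: 2.5
  k=2: 1.25
  k=3: 0.833333
  k=4: 0.625
Step 2: Partial sum = 2.5 + 1.25 + 0.833333 + 0.625
     = 5.208333
Step 3: The full series sum_(k>=1) 2.5*1/k diverges (harmonic series, p = 1; a nonzero constant multiple of a divergent series diverges).
Step 4: The (first) Borel-Cantelli lemma requires a summable sequence of measures, so it does not apply here;
        from this bound alone no conclusion about a.e. convergence can be drawn (convergence in measure still
        gives an a.e.-convergent subsequence, but not a.e. convergence of the whole sequence).
Conclusion: series diverges; Borel-Cantelli is inconclusive about a.e. convergence of f_k.


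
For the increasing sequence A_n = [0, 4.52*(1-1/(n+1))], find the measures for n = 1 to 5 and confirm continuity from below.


By continuity of measure from below: if A_n increases to A, then m(A_n) -> m(A).
Here A = [0, 4.52], so m(A) = 4.52
Step 1: a_1 = 4.52*(1 - 1/2) = 2.26, m(A_1) = 2.26
Step 2: a_2 = 4.52*(1 - 1/3) = 3.0133, m(A_2) = 3.0133
Step 3: a_3 = 4.52*(1 - 1/4) = 3.39, m(A_3) = 3.39
Step 4: a_4 = 4.52*(1 - 1/5) = 3.616, m(A_4) = 3.616
Step 5: a_5 = 4.52*(1 - 1/6) = 3.7667, m(A_5) = 3.7667
Limit: m(A_n) -> m([0,4.52]) = 4.52


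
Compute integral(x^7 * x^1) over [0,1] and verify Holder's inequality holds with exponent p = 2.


Step 1: Exact integral of f*g = integral(x^8, 0, 1) = 1/9
     = 0.111111
Step 2: Holder bound with p=2, q=2:
  ||f||_p = (integral x^14 dx)^(1/2) = (1/15)^(1/2) = 0.258199
  ||g||_q = (integral x^2 dx)^(1/2) = (1/3)^(1/2) = 0.57735
Step 3: Holder bound = ||f||_p * ||g||_q = 0.258199 * 0.57735 = 0.149071
Verification: 0.111111 <= 0.149071 (Holder holds)


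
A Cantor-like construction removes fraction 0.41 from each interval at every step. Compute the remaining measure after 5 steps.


Step 1: At each step, fraction remaining = 1 - 0.41 = 0.59
Step 2: After 5 steps, measure = (0.59)^5
Step 3: Computing the power step by step:
  After step 1: 0.59
  After step 2: 0.3481
  After step 3: 0.205379
  After step 4: 0.121174
  After step 5: 0.071492
Result = 0.071492


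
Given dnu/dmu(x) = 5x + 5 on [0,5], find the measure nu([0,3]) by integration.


nu(A) = integral_A (dnu/dmu) dmu = integral_0^3 (5x + 5) dx
Step 1: Antiderivative F(x) = (5/2)x^2 + 5x
Step 2: F(3) = (5/2)*3^2 + 5*3 = 22.5 + 15 = 37.5
Step 3: F(0) = (5/2)*0^2 + 5*0 = 0.0 + 0 = 0.0
Step 4: nu([0,3]) = F(3) - F(0) = 37.5 - 0.0 = 37.5


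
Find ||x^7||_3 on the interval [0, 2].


Step 1: ||f||_3 = (integral_0^2 |x^7|^3 dx)^(1/3)
     = (integral_0^2 x^21 dx)^(1/3)
Step 2: integral_0^2 x^21 dx = [x^22/(22)] from 0 to 2 = 2^22/22
     = 4194304/22 = 190650.181818
Step 3: ||f||_3 = (190650.181818)^(1/3) = 57.554472


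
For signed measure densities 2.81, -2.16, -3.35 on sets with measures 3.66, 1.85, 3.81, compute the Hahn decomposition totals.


Step 1: Compute signed measure on each set:
  Set 1: 2.81 * 3.66 = 10.2846
  Set 2: -2.16 * 1.85 = -3.996
  Set 3: -3.35 * 3.81 = -12.7635
Step 2: Total signed measure = (10.2846) + (-3.996) + (-12.7635)
     = -6.4749
Step 3: Positive part mu+(X) = sum of positive contributions = 10.2846
Step 4: Negative part mu-(X) = |sum of negative contributions| = 16.7595


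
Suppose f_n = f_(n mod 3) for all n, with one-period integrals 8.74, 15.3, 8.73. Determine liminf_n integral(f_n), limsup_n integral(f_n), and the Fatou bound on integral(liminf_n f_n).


The sequence (integral(f_n)) is periodic with period 3, repeating the values 8.74, 15.3, 8.73 indefinitely.
Step 1: For a periodic sequence, every tail (a_m, a_(m+1), ...) contains all 3 period values infinitely often.
Step 2: Hence inf of every tail = min of the period values = min(8.74, 15.3, 8.73) = 8.73.
        liminf_n integral(f_n) = sup over m of (inf of tail from m) = 8.73.
Step 3: Similarly sup of every tail = max of the period values = 15.3.
        limsup_n integral(f_n) = 15.3.
Step 4: Fatou's lemma: integral(liminf_n f_n) <= liminf_n integral(f_n) = 8.73.
        So the integral of the pointwise liminf is at most 8.73.


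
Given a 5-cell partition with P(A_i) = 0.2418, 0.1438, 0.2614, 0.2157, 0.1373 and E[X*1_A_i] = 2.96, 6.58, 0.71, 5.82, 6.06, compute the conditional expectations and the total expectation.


For each cell A_i: E[X|A_i] = E[X*1_A_i] / P(A_i)
Step 1: E[X|A_1] = 2.96 / 0.2418 = 12.241522
Step 2: E[X|A_2] = 6.58 / 0.1438 = 45.757997
Step 3: E[X|A_3] = 0.71 / 0.2614 = 2.716144
Step 4: E[X|A_4] = 5.82 / 0.2157 = 26.981919
Step 5: E[X|A_5] = 6.06 / 0.1373 = 44.136926
Verification: E[X] = sum E[X*1_A_i] = 2.96 + 6.58 + 0.71 + 5.82 + 6.06 = 22.13


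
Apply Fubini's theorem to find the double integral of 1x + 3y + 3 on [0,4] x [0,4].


By Fubini, integrate in x first, then y.
Step 1: Fix y, integrate over x in [0,4]:
  integral(1x + 3y + 3, x=0..4)
  = 1*(4^2 - 0^2)/2 + (3y + 3)*(4 - 0)
  = 8 + (3y + 3)*4
  = 8 + 12y + 12
  = 20 + 12y
Step 2: Integrate over y in [0,4]:
  integral(20 + 12y, y=0..4)
  = 20*4 + 12*(4^2 - 0^2)/2
  = 80 + 96
  = 176


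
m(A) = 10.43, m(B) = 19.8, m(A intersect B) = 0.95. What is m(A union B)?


By inclusion-exclusion: m(A u B) = m(A) + m(B) - m(A n B)
= 10.43 + 19.8 - 0.95
= 29.28


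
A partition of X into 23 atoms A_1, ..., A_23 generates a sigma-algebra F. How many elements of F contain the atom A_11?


Each element of F is a union of some subset S of the 23 atoms.
The element contains A_11 iff A_11 is in S.
So we count subsets S of {A_1,...,A_23} with A_11 in S: choose freely among the other 22 atoms.
Count = 2^(23-1) = 2^22 = 4194304.


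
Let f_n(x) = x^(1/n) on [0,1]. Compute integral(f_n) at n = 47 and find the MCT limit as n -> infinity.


At n = 47: f_47(x) = x^(1/47).
Step 1: integral(x^(1/47), 0, 1) = [x^(1/47+1) / (1/47+1)] from 0 to 1
     = 1 / (1/47 + 1) = 1 / ((47+1)/47) = 47/(47+1)
     = 47/48 = 0.979167
Step 2: As n -> infinity, f_n(x) = x^(1/n) -> 1 for x in (0,1], and f_n is increasing in n.
By MCT, lim_n integral(f_n) = integral(lim_n f_n) = integral(1, 0, 1) = 1.
Step 3: Verify convergence: 47/48 = 0.979167 -> 1


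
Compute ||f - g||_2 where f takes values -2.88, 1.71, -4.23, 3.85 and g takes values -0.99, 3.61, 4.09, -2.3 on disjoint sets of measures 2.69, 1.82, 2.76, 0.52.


Step 1: Compute differences f_i - g_i:
  -2.88 - -0.99 = -1.89
  1.71 - 3.61 = -1.9
  -4.23 - 4.09 = -8.32
  3.85 - -2.3 = 6.15
Step 2: Compute |diff|^2 * measure for each set:
  |-1.89|^2 * 2.69 = 3.5721 * 2.69 = 9.608949
  |-1.9|^2 * 1.82 = 3.61 * 1.82 = 6.5702
  |-8.32|^2 * 2.76 = 69.2224 * 2.76 = 191.053824
  |6.15|^2 * 0.52 = 37.8225 * 0.52 = 19.6677
Step 3: Sum = 226.900673
Step 4: ||f-g||_2 = (226.900673)^(1/2) = 15.063223


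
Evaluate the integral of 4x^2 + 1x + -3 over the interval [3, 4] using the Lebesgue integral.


The Lebesgue integral of a Riemann-integrable function agrees with the Riemann integral.
Antiderivative F(x) = (4/3)x^3 + (1/2)x^2 + -3x
F(4) = (4/3)*4^3 + (1/2)*4^2 + -3*4
     = (4/3)*64 + (1/2)*16 + -3*4
     = 85.333333 + 8 + -12
     = 81.333333
F(3) = 31.5
Integral = F(4) - F(3) = 81.333333 - 31.5 = 49.833333


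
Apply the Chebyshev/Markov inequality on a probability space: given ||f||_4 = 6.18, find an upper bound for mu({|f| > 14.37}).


Chebyshev/Markov inequality: mu(|f| > eps) <= (||f||_p / eps)^p
Step 1: ||f||_4 / eps = 6.18 / 14.37 = 0.430063
Step 2: Raise to power p = 4:
  (0.430063)^4 = 0.034208
Step 3: Therefore mu(|f| > 14.37) <= 0.034208


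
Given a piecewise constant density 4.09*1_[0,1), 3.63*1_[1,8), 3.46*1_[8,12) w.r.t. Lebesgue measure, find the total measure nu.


Integrate each piece of the Radon-Nikodym derivative:
Step 1: integral_0^1 4.09 dx = 4.09*(1-0) = 4.09*1 = 4.09
Step 2: integral_1^8 3.63 dx = 3.63*(8-1) = 3.63*7 = 25.41
Step 3: integral_8^12 3.46 dx = 3.46*(12-8) = 3.46*4 = 13.84
Total: 4.09 + 25.41 + 13.84 = 43.34


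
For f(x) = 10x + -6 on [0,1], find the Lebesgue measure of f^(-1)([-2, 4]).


f^(-1)([-2, 4]) = {x : -2 <= 10x + -6 <= 4}
Solving: (-2 - -6)/10 <= x <= (4 - -6)/10
= [0.4, 1]
Intersecting with [0,1]: [0.4, 1]
Measure = 1 - 0.4 = 0.6


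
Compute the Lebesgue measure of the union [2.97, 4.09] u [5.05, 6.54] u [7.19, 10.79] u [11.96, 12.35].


For pairwise disjoint intervals, m(union) = sum of lengths.
= (4.09 - 2.97) + (6.54 - 5.05) + (10.79 - 7.19) + (12.35 - 11.96)
= 1.12 + 1.49 + 3.6 + 0.39
= 6.6


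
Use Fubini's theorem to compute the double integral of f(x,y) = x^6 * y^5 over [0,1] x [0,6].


By Fubini's theorem, the double integral factors as a product of single integrals:
Step 1: integral_0^1 x^6 dx = [x^7/7] from 0 to 1
     = 1^7/7 = 0.142857
Step 2: integral_0^6 y^5 dy = [y^6/6] from 0 to 6
     = 6^6/6 = 7776
Step 3: Double integral = 0.142857 * 7776 = 1110.857143


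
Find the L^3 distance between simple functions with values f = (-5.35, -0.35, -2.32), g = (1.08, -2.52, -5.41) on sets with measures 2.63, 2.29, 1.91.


Step 1: Compute differences f_i - g_i:
  -5.35 - 1.08 = -6.43
  -0.35 - -2.52 = 2.17
  -2.32 - -5.41 = 3.09
Step 2: Compute |diff|^3 * measure for each set:
  |-6.43|^3 * 2.63 = 265.847707 * 2.63 = 699.179469
  |2.17|^3 * 2.29 = 10.218313 * 2.29 = 23.399937
  |3.09|^3 * 1.91 = 29.503629 * 1.91 = 56.351931
Step 3: Sum = 778.931338
Step 4: ||f-g||_3 = (778.931338)^(1/3) = 9.200958


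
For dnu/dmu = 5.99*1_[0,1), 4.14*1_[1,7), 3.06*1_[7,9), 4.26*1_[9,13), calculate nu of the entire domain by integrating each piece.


Integrate each piece of the Radon-Nikodym derivative:
Step 1: integral_0^1 5.99 dx = 5.99*(1-0) = 5.99*1 = 5.99
Step 2: integral_1^7 4.14 dx = 4.14*(7-1) = 4.14*6 = 24.84
Step 3: integral_7^9 3.06 dx = 3.06*(9-7) = 3.06*2 = 6.12
Step 4: integral_9^13 4.26 dx = 4.26*(13-9) = 4.26*4 = 17.04
Total: 5.99 + 24.84 + 6.12 + 17.04 = 53.99


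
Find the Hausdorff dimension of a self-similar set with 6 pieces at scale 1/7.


For a self-similar set with N copies scaled by 1/r:
dim_H = log(N)/log(r) = log(6)/log(7)
= 1.791759/1.94591
= 0.920782


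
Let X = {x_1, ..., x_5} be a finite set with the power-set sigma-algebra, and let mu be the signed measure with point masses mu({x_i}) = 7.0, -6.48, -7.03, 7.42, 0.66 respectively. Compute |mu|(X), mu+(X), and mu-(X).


Step 1: Every measurable set is a union of atoms (the cells / points), so a Hahn decomposition is
  obtained by grouping atoms by sign: P = union of atoms with mu > 0, N = union of the remaining atoms.
  Atoms in P (indices): 1, 4, 5;  atoms in N (indices): 2, 3
  Positive values: 7, 7.42, 0.66
  Negative values: -6.48, -7.03
Step 2: mu+(X) = mu(P) = sum of positive atom values = 15.08
Step 3: mu-(X) = -mu(N) = sum of |negative atom values| = 13.51
Step 4: |mu|(X) = mu+(X) + mu-(X) = 15.08 + 13.51 = 28.59


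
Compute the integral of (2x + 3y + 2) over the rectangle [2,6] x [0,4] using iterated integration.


By Fubini, integrate in x first, then y.
Step 1: Fix y, integrate over x in [2,6]:
  integral(2x + 3y + 2, x=2..6)
  = 2*(6^2 - 2^2)/2 + (3y + 2)*(6 - 2)
  = 32 + (3y + 2)*4
  = 32 + 12y + 8
  = 40 + 12y
Step 2: Integrate over y in [0,4]:
  integral(40 + 12y, y=0..4)
  = 40*4 + 12*(4^2 - 0^2)/2
  = 160 + 96
  = 256


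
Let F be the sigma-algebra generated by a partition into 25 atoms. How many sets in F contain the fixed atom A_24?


Each element of F is a union of some subset S of the 25 atoms.
The element contains A_24 iff A_24 is in S.
So we count subsets S of {A_1,...,A_25} with A_24 in S: choose freely among the other 24 atoms.
Count = 2^(25-1) = 2^24 = 16777216.


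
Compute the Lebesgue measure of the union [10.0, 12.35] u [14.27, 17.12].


For pairwise disjoint intervals, m(union) = sum of lengths.
= (12.35 - 10.0) + (17.12 - 14.27)
= 2.35 + 2.85
= 5.2


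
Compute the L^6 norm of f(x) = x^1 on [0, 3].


Step 1: ||f||_6 = (integral_0^3 |x^1|^6 dx)^(1/6)
     = (integral_0^3 x^6 dx)^(1/6)
Step 2: integral_0^3 x^6 dx = [x^7/(7)] from 0 to 3 = 3^7/7
     = 2187/7 = 312.428571
Step 3: ||f||_6 = (312.428571)^(1/6) = 2.604904


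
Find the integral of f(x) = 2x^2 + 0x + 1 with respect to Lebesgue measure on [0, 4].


The Lebesgue integral of a Riemann-integrable function agrees with the Riemann integral.
Antiderivative F(x) = (2/3)x^3 + (0/2)x^2 + 1x
F(4) = (2/3)*4^3 + (0/2)*4^2 + 1*4
     = (2/3)*64 + (0/2)*16 + 1*4
     = 42.666667 + 0.0 + 4
     = 46.666667
F(0) = 0.0
Integral = F(4) - F(0) = 46.666667 - 0.0 = 46.666667


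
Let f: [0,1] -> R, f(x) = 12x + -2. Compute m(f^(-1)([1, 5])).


f^(-1)([1, 5]) = {x : 1 <= 12x + -2 <= 5}
Solving: (1 - -2)/12 <= x <= (5 - -2)/12
= [0.25, 0.583333]
Intersecting with [0,1]: [0.25, 0.583333]
Measure = 0.583333 - 0.25 = 0.333333


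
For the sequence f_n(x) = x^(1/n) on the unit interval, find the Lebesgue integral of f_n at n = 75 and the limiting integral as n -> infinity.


At n = 75: f_75(x) = x^(1/75).
Step 1: integral(x^(1/75), 0, 1) = [x^(1/75+1) / (1/75+1)] from 0 to 1
     = 1 / (1/75 + 1) = 1 / ((75+1)/75) = 75/(75+1)
     = 75/76 = 0.986842
Step 2: As n -> infinity, f_n(x) = x^(1/n) -> 1 for x in (0,1], and f_n is increasing in n.
By MCT, lim_n integral(f_n) = integral(lim_n f_n) = integral(1, 0, 1) = 1.
Step 3: Verify convergence: 75/76 = 0.986842 -> 1


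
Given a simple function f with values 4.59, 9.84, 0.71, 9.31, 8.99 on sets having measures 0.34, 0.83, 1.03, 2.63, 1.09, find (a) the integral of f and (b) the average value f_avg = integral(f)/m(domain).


Step 1: Integral = sum(value_i * measure_i)
= 4.59*0.34 + 9.84*0.83 + 0.71*1.03 + 9.31*2.63 + 8.99*1.09
= 1.5606 + 8.1672 + 0.7313 + 24.4853 + 9.7991
= 44.7435
Step 2: Total measure of domain = 0.34 + 0.83 + 1.03 + 2.63 + 1.09 = 5.92
Step 3: Average value = 44.7435 / 5.92 = 7.558024


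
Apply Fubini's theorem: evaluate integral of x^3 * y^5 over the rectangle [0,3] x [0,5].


By Fubini's theorem, the double integral factors as a product of single integrals:
Step 1: integral_0^3 x^3 dx = [x^4/4] from 0 to 3
     = 3^4/4 = 20.25
Step 2: integral_0^5 y^5 dy = [y^6/6] from 0 to 5
     = 5^6/6 = 2604.166667
Step 3: Double integral = 20.25 * 2604.166667 = 52734.375


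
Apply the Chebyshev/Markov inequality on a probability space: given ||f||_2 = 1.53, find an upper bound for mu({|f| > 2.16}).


Chebyshev/Markov inequality: mu(|f| > eps) <= (||f||_p / eps)^p
Step 1: ||f||_2 / eps = 1.53 / 2.16 = 0.708333
Step 2: Raise to power p = 2:
  (0.708333)^2 = 0.501736
Step 3: Therefore mu(|f| > 2.16) <= 0.501736


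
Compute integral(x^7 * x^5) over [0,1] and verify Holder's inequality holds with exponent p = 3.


Step 1: Exact integral of f*g = integral(x^12, 0, 1) = 1/13
     = 0.076923
Step 2: Holder bound with p=3, q=1.5:
  ||f||_p = (integral x^21 dx)^(1/3) = (1/22)^(1/3) = 0.356883
  ||g||_q = (integral x^7.5 dx)^(1/1.5) = (1/8.5)^(1/1.5) = 0.240097
Step 3: Holder bound = ||f||_p * ||g||_q = 0.356883 * 0.240097 = 0.085687
Verification: 0.076923 <= 0.085687 (Holder holds)


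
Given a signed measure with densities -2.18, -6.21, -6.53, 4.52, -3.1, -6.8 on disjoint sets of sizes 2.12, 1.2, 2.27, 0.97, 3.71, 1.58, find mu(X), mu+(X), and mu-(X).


Step 1: Compute signed measure on each set:
  Set 1: -2.18 * 2.12 = -4.6216
  Set 2: -6.21 * 1.2 = -7.452
  Set 3: -6.53 * 2.27 = -14.8231
  Set 4: 4.52 * 0.97 = 4.3844
  Set 5: -3.1 * 3.71 = -11.501
  Set 6: -6.8 * 1.58 = -10.744
Step 2: Total signed measure = (-4.6216) + (-7.452) + (-14.8231) + (4.3844) + (-11.501) + (-10.744)
     = -44.7573
Step 3: Positive part mu+(X) = sum of positive contributions = 4.3844
Step 4: Negative part mu-(X) = |sum of negative contributions| = 49.1417


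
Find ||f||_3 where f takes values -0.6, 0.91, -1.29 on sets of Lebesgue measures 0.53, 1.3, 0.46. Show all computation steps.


Step 1: Compute |f_i|^3 for each value:
  |-0.6|^3 = 0.216
  |0.91|^3 = 0.753571
  |-1.29|^3 = 2.146689
Step 2: Multiply by measures and sum:
  0.216 * 0.53 = 0.11448
  0.753571 * 1.3 = 0.979642
  2.146689 * 0.46 = 0.987477
Sum = 0.11448 + 0.979642 + 0.987477 = 2.081599
Step 3: Take the p-th root:
||f||_3 = (2.081599)^(1/3) = 1.276828


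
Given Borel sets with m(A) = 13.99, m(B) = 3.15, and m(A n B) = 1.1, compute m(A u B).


By inclusion-exclusion: m(A u B) = m(A) + m(B) - m(A n B)
= 13.99 + 3.15 - 1.1
= 16.04


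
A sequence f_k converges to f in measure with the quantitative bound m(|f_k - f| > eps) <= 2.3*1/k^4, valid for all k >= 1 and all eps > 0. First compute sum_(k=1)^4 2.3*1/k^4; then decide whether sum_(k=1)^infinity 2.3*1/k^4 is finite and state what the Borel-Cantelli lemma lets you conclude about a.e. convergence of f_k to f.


Step 1: List the terms 2.3*1/k^4 for k = 1 to 4:
  k=1: 2.3
  k=2: 0.14375
  k=3: 0.028395
  k=4: 0.008984
Step 2: Partial sum = 2.3 + 0.14375 + 0.028395 + 0.008984
     = 2.481129
Step 3: The full series sum_(k>=1) 2.3*1/k^4 converges (p-series with p = 4 > 1; a constant multiple of a convergent series converges).
Step 4: Fix eps > 0. Since sum_k m(|f_k - f| > eps) < infinity, the Borel-Cantelli lemma gives
        m(limsup_k {|f_k - f| > eps}) = 0, i.e. for a.e. x, |f_k(x) - f(x)| <= eps for all large k.
        Applying this with eps = 1/j for j = 1, 2, ... and intersecting the countably many full-measure sets,
        for a.e. x we get limsup_k |f_k(x) - f(x)| <= 1/j for every j, hence f_k -> f almost everywhere.
Conclusion: series converges; Borel-Cantelli yields f_k -> f a.e.


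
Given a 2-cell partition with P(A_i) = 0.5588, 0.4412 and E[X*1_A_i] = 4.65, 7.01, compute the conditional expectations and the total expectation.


For each cell A_i: E[X|A_i] = E[X*1_A_i] / P(A_i)
Step 1: E[X|A_1] = 4.65 / 0.5588 = 8.321403
Step 2: E[X|A_2] = 7.01 / 0.4412 = 15.888486
Verification: E[X] = sum E[X*1_A_i] = 4.65 + 7.01 = 11.66


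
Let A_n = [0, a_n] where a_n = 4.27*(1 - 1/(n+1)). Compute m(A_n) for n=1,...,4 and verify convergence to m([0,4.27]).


By continuity of measure from below: if A_n increases to A, then m(A_n) -> m(A).
Here A = [0, 4.27], so m(A) = 4.27
Step 1: a_1 = 4.27*(1 - 1/2) = 2.135, m(A_1) = 2.135
Step 2: a_2 = 4.27*(1 - 1/3) = 2.8467, m(A_2) = 2.8467
Step 3: a_3 = 4.27*(1 - 1/4) = 3.2025, m(A_3) = 3.2025
Step 4: a_4 = 4.27*(1 - 1/5) = 3.416, m(A_4) = 3.416
Limit: m(A_n) -> m([0,4.27]) = 4.27


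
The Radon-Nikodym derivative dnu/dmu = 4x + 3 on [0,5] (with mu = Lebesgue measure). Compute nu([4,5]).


nu(A) = integral_A (dnu/dmu) dmu = integral_4^5 (4x + 3) dx
Step 1: Antiderivative F(x) = (4/2)x^2 + 3x
Step 2: F(5) = (4/2)*5^2 + 3*5 = 50 + 15 = 65
Step 3: F(4) = (4/2)*4^2 + 3*4 = 32 + 12 = 44
Step 4: nu([4,5]) = F(5) - F(4) = 65 - 44 = 21


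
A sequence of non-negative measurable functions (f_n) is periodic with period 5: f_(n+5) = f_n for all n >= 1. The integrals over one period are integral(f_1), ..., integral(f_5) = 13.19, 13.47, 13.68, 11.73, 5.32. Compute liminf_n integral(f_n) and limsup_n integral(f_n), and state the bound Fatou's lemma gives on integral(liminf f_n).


The sequence (integral(f_n)) is periodic with period 5, repeating the values 13.19, 13.47, 13.68, 11.73, 5.32 indefinitely.
Step 1: For a periodic sequence, every tail (a_m, a_(m+1), ...) contains all 5 period values infinitely often.
Step 2: Hence inf of every tail = min of the period values = min(13.19, 13.47, 13.68, 11.73, 5.32) = 5.32.
        liminf_n integral(f_n) = sup over m of (inf of tail from m) = 5.32.
Step 3: Similarly sup of every tail = max of the period values = 13.68.
        limsup_n integral(f_n) = 13.68.
Step 4: Fatou's lemma: integral(liminf_n f_n) <= liminf_n integral(f_n) = 5.32.
        So the integral of the pointwise liminf is at most 5.32.


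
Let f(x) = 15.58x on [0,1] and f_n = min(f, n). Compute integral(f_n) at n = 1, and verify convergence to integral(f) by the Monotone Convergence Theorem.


f(x) = 15.58x on [0,1]; f_n(x) = min(15.58x, n). At n = 1:
Step 1: f(x) reaches 1 at x = 1/15.58 = 0.064185
Step 2: integral(f_1) = integral(15.58x, 0, 0.064185) + integral(1, 0.064185, 1)
       = 15.58*0.064185^2/2 + 1*(1 - 0.064185)
       = 0.032092 + 0.935815
       = 0.967908
Step 3: As n -> infinity, f_n increases to f, so by MCT integral(f_n) -> integral(f) = 15.58/2 = 7.79.
Convergence: integral(f_1) = 0.967908 -> 7.79 as n -> infinity


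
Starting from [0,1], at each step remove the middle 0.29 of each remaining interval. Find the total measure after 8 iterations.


Step 1: At each step, fraction remaining = 1 - 0.29 = 0.71
Step 2: After 8 steps, measure = (0.71)^8
Result = 0.064575


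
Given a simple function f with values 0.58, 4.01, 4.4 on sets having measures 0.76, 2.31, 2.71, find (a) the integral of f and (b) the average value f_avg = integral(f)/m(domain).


Step 1: Integral = sum(value_i * measure_i)
= 0.58*0.76 + 4.01*2.31 + 4.4*2.71
= 0.4408 + 9.2631 + 11.924
= 21.6279
Step 2: Total measure of domain = 0.76 + 2.31 + 2.71 = 5.78
Step 3: Average value = 21.6279 / 5.78 = 3.741851


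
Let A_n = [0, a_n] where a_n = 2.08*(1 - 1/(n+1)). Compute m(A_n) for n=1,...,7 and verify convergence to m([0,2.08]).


By continuity of measure from below: if A_n increases to A, then m(A_n) -> m(A).
Here A = [0, 2.08], so m(A) = 2.08
Step 1: a_1 = 2.08*(1 - 1/2) = 1.04, m(A_1) = 1.04
Step 2: a_2 = 2.08*(1 - 1/3) = 1.3867, m(A_2) = 1.3867
Step 3: a_3 = 2.08*(1 - 1/4) = 1.56, m(A_3) = 1.56
Step 4: a_4 = 2.08*(1 - 1/5) = 1.664, m(A_4) = 1.664
Step 5: a_5 = 2.08*(1 - 1/6) = 1.7333, m(A_5) = 1.7333
Step 6: a_6 = 2.08*(1 - 1/7) = 1.7829, m(A_6) = 1.7829
Step 7: a_7 = 2.08*(1 - 1/8) = 1.82, m(A_7) = 1.82
Limit: m(A_n) -> m([0,2.08]) = 2.08


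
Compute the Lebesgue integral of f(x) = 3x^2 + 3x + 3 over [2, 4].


The Lebesgue integral of a Riemann-integrable function agrees with the Riemann integral.
Antiderivative F(x) = (3/3)x^3 + (3/2)x^2 + 3x
F(4) = (3/3)*4^3 + (3/2)*4^2 + 3*4
     = (3/3)*64 + (3/2)*16 + 3*4
     = 64 + 24 + 12
     = 100
F(2) = 20
Integral = F(4) - F(2) = 100 - 20 = 80


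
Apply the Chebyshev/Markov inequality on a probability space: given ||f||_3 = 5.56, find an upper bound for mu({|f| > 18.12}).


Chebyshev/Markov inequality: mu(|f| > eps) <= (||f||_p / eps)^p
Step 1: ||f||_3 / eps = 5.56 / 18.12 = 0.306843
Step 2: Raise to power p = 3:
  (0.306843)^3 = 0.02889
Step 3: Therefore mu(|f| > 18.12) <= 0.02889


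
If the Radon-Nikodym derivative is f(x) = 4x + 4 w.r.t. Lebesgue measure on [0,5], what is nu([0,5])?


nu(A) = integral_A (dnu/dmu) dmu = integral_0^5 (4x + 4) dx
Step 1: Antiderivative F(x) = (4/2)x^2 + 4x
Step 2: F(5) = (4/2)*5^2 + 4*5 = 50 + 20 = 70
Step 3: F(0) = (4/2)*0^2 + 4*0 = 0.0 + 0 = 0.0
Step 4: nu([0,5]) = F(5) - F(0) = 70 - 0.0 = 70


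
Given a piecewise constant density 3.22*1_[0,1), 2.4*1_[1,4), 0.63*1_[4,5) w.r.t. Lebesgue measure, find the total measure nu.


Integrate each piece of the Radon-Nikodym derivative:
Step 1: integral_0^1 3.22 dx = 3.22*(1-0) = 3.22*1 = 3.22
Step 2: integral_1^4 2.4 dx = 2.4*(4-1) = 2.4*3 = 7.2
Step 3: integral_4^5 0.63 dx = 0.63*(5-4) = 0.63*1 = 0.63
Total: 3.22 + 7.2 + 0.63 = 11.05


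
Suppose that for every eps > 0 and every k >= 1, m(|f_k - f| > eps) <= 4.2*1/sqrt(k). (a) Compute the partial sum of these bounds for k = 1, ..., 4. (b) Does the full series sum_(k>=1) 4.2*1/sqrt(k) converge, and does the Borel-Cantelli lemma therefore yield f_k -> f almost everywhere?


Step 1: List the terms 4.2*1/sqrt(k) for k = 1 to 4:
  k=1: 4.2
  k=2: 2.969848
  k=3: 2.424871
  k=4: 2.1
Step 2: Partial sum = 4.2 + 2.969848 + 2.424871 + 2.1
     = 11.69472
Step 3: The full series sum_(k>=1) 4.2*1/sqrt(k) diverges (p-series with p = 1/2 <= 1; a nonzero constant multiple of a divergent series diverges).
Step 4: The (first) Borel-Cantelli lemma requires a summable sequence of measures, so it does not apply here;
        from this bound alone no conclusion about a.e. convergence can be drawn (convergence in measure still
        gives an a.e.-convergent subsequence, but not a.e. convergence of the whole sequence).
Conclusion: series diverges; Borel-Cantelli is inconclusive about a.e. convergence of f_k.


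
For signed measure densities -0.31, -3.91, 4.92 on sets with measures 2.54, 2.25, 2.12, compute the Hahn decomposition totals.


Step 1: Compute signed measure on each set:
  Set 1: -0.31 * 2.54 = -0.7874
  Set 2: -3.91 * 2.25 = -8.7975
  Set 3: 4.92 * 2.12 = 10.4304
Step 2: Total signed measure = (-0.7874) + (-8.7975) + (10.4304)
     = 0.8455
Step 3: Positive part mu+(X) = sum of positive contributions = 10.4304
Step 4: Negative part mu-(X) = |sum of negative contributions| = 9.5849


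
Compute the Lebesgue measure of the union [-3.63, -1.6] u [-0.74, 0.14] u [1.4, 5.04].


For pairwise disjoint intervals, m(union) = sum of lengths.
= (-1.6 - -3.63) + (0.14 - -0.74) + (5.04 - 1.4)
= 2.03 + 0.88 + 3.64
= 6.55


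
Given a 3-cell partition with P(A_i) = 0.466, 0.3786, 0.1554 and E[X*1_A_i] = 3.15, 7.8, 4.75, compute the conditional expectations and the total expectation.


For each cell A_i: E[X|A_i] = E[X*1_A_i] / P(A_i)
Step 1: E[X|A_1] = 3.15 / 0.466 = 6.759657
Step 2: E[X|A_2] = 7.8 / 0.3786 = 20.602219
Step 3: E[X|A_3] = 4.75 / 0.1554 = 30.566281
Verification: E[X] = sum E[X*1_A_i] = 3.15 + 7.8 + 4.75 = 15.7


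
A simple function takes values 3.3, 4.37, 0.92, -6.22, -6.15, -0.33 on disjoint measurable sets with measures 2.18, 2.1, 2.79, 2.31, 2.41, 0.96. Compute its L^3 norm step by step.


Step 1: Compute |f_i|^3 for each value:
  |3.3|^3 = 35.937
  |4.37|^3 = 83.453453
  |0.92|^3 = 0.778688
  |-6.22|^3 = 240.641848
  |-6.15|^3 = 232.608375
  |-0.33|^3 = 0.035937
Step 2: Multiply by measures and sum:
  35.937 * 2.18 = 78.34266
  83.453453 * 2.1 = 175.252251
  0.778688 * 2.79 = 2.17254
  240.641848 * 2.31 = 555.882669
  232.608375 * 2.41 = 560.586184
  0.035937 * 0.96 = 0.0345
Sum = 78.34266 + 175.252251 + 2.17254 + 555.882669 + 560.586184 + 0.0345 = 1372.270803
Step 3: Take the p-th root:
||f||_3 = (1372.270803)^(1/3) = 11.112538


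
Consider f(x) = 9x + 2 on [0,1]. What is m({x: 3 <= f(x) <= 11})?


f^(-1)([3, 11]) = {x : 3 <= 9x + 2 <= 11}
Solving: (3 - 2)/9 <= x <= (11 - 2)/9
= [0.111111, 1]
Intersecting with [0,1]: [0.111111, 1]
Measure = 1 - 0.111111 = 0.888889


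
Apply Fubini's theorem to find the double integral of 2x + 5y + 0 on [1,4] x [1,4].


By Fubini, integrate in x first, then y.
Step 1: Fix y, integrate over x in [1,4]:
  integral(2x + 5y + 0, x=1..4)
  = 2*(4^2 - 1^2)/2 + (5y + 0)*(4 - 1)
  = 15 + (5y + 0)*3
  = 15 + 15y + 0
  = 15 + 15y
Step 2: Integrate over y in [1,4]:
  integral(15 + 15y, y=1..4)
  = 15*3 + 15*(4^2 - 1^2)/2
  = 45 + 112.5
  = 157.5


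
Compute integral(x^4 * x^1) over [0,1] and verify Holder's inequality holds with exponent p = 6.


Step 1: Exact integral of f*g = integral(x^5, 0, 1) = 1/6
     = 0.166667
Step 2: Holder bound with p=6, q=1.2:
  ||f||_p = (integral x^24 dx)^(1/6) = (1/25)^(1/6) = 0.584804
  ||g||_q = (integral x^1.2 dx)^(1/1.2) = (1/2.2)^(1/1.2) = 0.518379
Step 3: Holder bound = ||f||_p * ||g||_q = 0.584804 * 0.518379 = 0.30315
Verification: 0.166667 <= 0.30315 (Holder holds)


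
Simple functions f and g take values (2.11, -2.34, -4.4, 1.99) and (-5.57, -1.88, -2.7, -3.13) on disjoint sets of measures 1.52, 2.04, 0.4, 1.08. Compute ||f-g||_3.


Step 1: Compute differences f_i - g_i:
  2.11 - -5.57 = 7.68
  -2.34 - -1.88 = -0.46
  -4.4 - -2.7 = -1.7
  1.99 - -3.13 = 5.12
Step 2: Compute |diff|^3 * measure for each set:
  |7.68|^3 * 1.52 = 452.984832 * 1.52 = 688.536945
  |-0.46|^3 * 2.04 = 0.097336 * 2.04 = 0.198565
  |-1.7|^3 * 0.4 = 4.913 * 0.4 = 1.9652
  |5.12|^3 * 1.08 = 134.217728 * 1.08 = 144.955146
Step 3: Sum = 835.655856
Step 4: ||f-g||_3 = (835.655856)^(1/3) = 9.419094


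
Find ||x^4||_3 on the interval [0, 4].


Step 1: ||f||_3 = (integral_0^4 |x^4|^3 dx)^(1/3)
     = (integral_0^4 x^12 dx)^(1/3)
Step 2: integral_0^4 x^12 dx = [x^13/(13)] from 0 to 4 = 4^13/13
     = 67108864/13 = 5.162220e+06
Step 3: ||f||_3 = (5.162220e+06)^(1/3) = 172.827234


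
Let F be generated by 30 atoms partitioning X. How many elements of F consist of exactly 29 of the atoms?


Each element of F is a union of some subset of the 30 atoms.
Elements that are unions of exactly 29 atoms correspond to 29-element subsets of the 30 atoms.
Count = C(30, 29) = 30! / (29! * 1!) = 30.


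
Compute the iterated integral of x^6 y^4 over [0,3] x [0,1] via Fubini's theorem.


By Fubini's theorem, the double integral factors as a product of single integrals:
Step 1: integral_0^3 x^6 dx = [x^7/7] from 0 to 3
     = 3^7/7 = 312.428571
Step 2: integral_0^1 y^4 dy = [y^5/5] from 0 to 1
     = 1^5/5 = 0.2
Step 3: Double integral = 312.428571 * 0.2 = 62.485714


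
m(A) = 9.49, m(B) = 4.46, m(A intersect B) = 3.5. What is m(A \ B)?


m(A \ B) = m(A) - m(A n B)
= 9.49 - 3.5
= 5.99


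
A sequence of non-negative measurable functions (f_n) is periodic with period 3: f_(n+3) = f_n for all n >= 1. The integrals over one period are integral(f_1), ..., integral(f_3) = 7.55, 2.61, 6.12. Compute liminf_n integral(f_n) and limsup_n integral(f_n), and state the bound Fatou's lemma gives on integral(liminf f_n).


The sequence (integral(f_n)) is periodic with period 3, repeating the values 7.55, 2.61, 6.12 indefinitely.
Step 1: For a periodic sequence, every tail (a_m, a_(m+1), ...) contains all 3 period values infinitely often.
Step 2: Hence inf of every tail = min of the period values = min(7.55, 2.61, 6.12) = 2.61.
        liminf_n integral(f_n) = sup over m of (inf of tail from m) = 2.61.
Step 3: Similarly sup of every tail = max of the period values = 7.55.
        limsup_n integral(f_n) = 7.55.
Step 4: Fatou's lemma: integral(liminf_n f_n) <= liminf_n integral(f_n) = 2.61.
        So the integral of the pointwise liminf is at most 2.61.


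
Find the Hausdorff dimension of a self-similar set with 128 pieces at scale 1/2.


For a self-similar set with N copies scaled by 1/r:
dim_H = log(N)/log(r) = log(128)/log(2)
= 4.85203/0.693147
= 7


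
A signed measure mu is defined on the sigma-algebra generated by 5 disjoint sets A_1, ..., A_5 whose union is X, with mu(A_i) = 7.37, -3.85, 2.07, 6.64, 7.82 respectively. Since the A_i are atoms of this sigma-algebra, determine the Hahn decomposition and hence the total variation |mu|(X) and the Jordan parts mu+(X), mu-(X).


Step 1: Every measurable set is a union of atoms (the cells / points), so a Hahn decomposition is
  obtained by grouping atoms by sign: P = union of atoms with mu > 0, N = union of the remaining atoms.
  Atoms in P (indices): 1, 3, 4, 5;  atoms in N (indices): 2
  Positive values: 7.37, 2.07, 6.64, 7.82
  Negative values: -3.85
Step 2: mu+(X) = mu(P) = sum of positive atom values = 23.9
Step 3: mu-(X) = -mu(N) = sum of |negative atom values| = 3.85
Step 4: |mu|(X) = mu+(X) + mu-(X) = 23.9 + 3.85 = 27.75


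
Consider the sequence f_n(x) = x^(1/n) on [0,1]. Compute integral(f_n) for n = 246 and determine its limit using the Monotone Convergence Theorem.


At n = 246: f_246(x) = x^(1/246).
Step 1: integral(x^(1/246), 0, 1) = [x^(1/246+1) / (1/246+1)] from 0 to 1
     = 1 / (1/246 + 1) = 1 / ((246+1)/246) = 246/(246+1)
     = 246/247 = 0.995951
Step 2: As n -> infinity, f_n(x) = x^(1/n) -> 1 for x in (0,1], and f_n is increasing in n.
By MCT, lim_n integral(f_n) = integral(lim_n f_n) = integral(1, 0, 1) = 1.
Step 3: Verify convergence: 246/247 = 0.995951 -> 1


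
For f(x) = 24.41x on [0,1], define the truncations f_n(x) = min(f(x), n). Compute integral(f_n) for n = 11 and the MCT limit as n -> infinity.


f(x) = 24.41x on [0,1]; f_n(x) = min(24.41x, n). At n = 11:
Step 1: f(x) reaches 11 at x = 11/24.41 = 0.450635
Step 2: integral(f_11) = integral(24.41x, 0, 0.450635) + integral(11, 0.450635, 1)
       = 24.41*0.450635^2/2 + 11*(1 - 0.450635)
       = 2.478492 + 6.043015
       = 8.521508
Step 3: As n -> infinity, f_n increases to f, so by MCT integral(f_n) -> integral(f) = 24.41/2 = 12.205.
Convergence: integral(f_11) = 8.521508 -> 12.205 as n -> infinity


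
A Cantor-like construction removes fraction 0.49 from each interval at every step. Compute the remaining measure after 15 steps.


Step 1: At each step, fraction remaining = 1 - 0.49 = 0.51
Step 2: After 15 steps, measure = (0.51)^15
Result = 4.107264e-05


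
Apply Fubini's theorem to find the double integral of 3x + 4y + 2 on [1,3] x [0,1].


By Fubini, integrate in x first, then y.
Step 1: Fix y, integrate over x in [1,3]:
  integral(3x + 4y + 2, x=1..3)
  = 3*(3^2 - 1^2)/2 + (4y + 2)*(3 - 1)
  = 12 + (4y + 2)*2
  = 12 + 8y + 4
  = 16 + 8y
Step 2: Integrate over y in [0,1]:
  integral(16 + 8y, y=0..1)
  = 16*1 + 8*(1^2 - 0^2)/2
  = 16 + 4
  = 20


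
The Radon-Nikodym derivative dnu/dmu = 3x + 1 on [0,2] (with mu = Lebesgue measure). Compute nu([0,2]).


nu(A) = integral_A (dnu/dmu) dmu = integral_0^2 (3x + 1) dx
Step 1: Antiderivative F(x) = (3/2)x^2 + 1x
Step 2: F(2) = (3/2)*2^2 + 1*2 = 6 + 2 = 8
Step 3: F(0) = (3/2)*0^2 + 1*0 = 0.0 + 0 = 0.0
Step 4: nu([0,2]) = F(2) - F(0) = 8 - 0.0 = 8


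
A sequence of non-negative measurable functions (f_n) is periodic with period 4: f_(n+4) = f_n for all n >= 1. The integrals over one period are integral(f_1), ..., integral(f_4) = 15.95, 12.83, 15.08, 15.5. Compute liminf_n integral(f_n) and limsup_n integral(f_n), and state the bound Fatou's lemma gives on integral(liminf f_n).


The sequence (integral(f_n)) is periodic with period 4, repeating the values 15.95, 12.83, 15.08, 15.5 indefinitely.
Step 1: For a periodic sequence, every tail (a_m, a_(m+1), ...) contains all 4 period values infinitely often.
Step 2: Hence inf of every tail = min of the period values = min(15.95, 12.83, 15.08, 15.5) = 12.83.
        liminf_n integral(f_n) = sup over m of (inf of tail from m) = 12.83.
Step 3: Similarly sup of every tail = max of the period values = 15.95.
        limsup_n integral(f_n) = 15.95.
Step 4: Fatou's lemma: integral(liminf_n f_n) <= liminf_n integral(f_n) = 12.83.
        So the integral of the pointwise liminf is at most 12.83.


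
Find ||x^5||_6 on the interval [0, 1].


Step 1: ||f||_6 = (integral_0^1 |x^5|^6 dx)^(1/6)
     = (integral_0^1 x^30 dx)^(1/6)
Step 2: integral_0^1 x^30 dx = [x^31/(31)] from 0 to 1 = 1^31/31
     = 1/31 = 0.032258
Step 3: ||f||_6 = (0.032258)^(1/6) = 0.564209


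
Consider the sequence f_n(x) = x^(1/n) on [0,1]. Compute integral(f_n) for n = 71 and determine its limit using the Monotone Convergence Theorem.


At n = 71: f_71(x) = x^(1/71).
Step 1: integral(x^(1/71), 0, 1) = [x^(1/71+1) / (1/71+1)] from 0 to 1
     = 1 / (1/71 + 1) = 1 / ((71+1)/71) = 71/(71+1)
     = 71/72 = 0.986111
Step 2: As n -> infinity, f_n(x) = x^(1/n) -> 1 for x in (0,1], and f_n is increasing in n.
By MCT, lim_n integral(f_n) = integral(lim_n f_n) = integral(1, 0, 1) = 1.
Step 3: Verify convergence: 71/72 = 0.986111 -> 1


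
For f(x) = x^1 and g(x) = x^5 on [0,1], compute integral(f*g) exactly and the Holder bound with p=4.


Step 1: Exact integral of f*g = integral(x^6, 0, 1) = 1/7
     = 0.142857
Step 2: Holder bound with p=4, q=1.333333:
  ||f||_p = (integral x^4 dx)^(1/4) = (1/5)^(1/4) = 0.66874
  ||g||_q = (integral x^6.666667 dx)^(1/1.333333) = (1/7.666667)^(1/1.333333) = 0.217043
Step 3: Holder bound = ||f||_p * ||g||_q = 0.66874 * 0.217043 = 0.145145
Verification: 0.142857 <= 0.145145 (Holder holds)


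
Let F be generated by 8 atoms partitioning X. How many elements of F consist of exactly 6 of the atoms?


Each element of F is a union of some subset of the 8 atoms.
Elements that are unions of exactly 6 atoms correspond to 6-element subsets of the 8 atoms.
Count = C(8, 6) = 8! / (6! * 2!) = 28.


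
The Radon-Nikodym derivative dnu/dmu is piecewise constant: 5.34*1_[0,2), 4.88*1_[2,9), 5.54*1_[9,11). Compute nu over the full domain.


Integrate each piece of the Radon-Nikodym derivative:
Step 1: integral_0^2 5.34 dx = 5.34*(2-0) = 5.34*2 = 10.68
Step 2: integral_2^9 4.88 dx = 4.88*(9-2) = 4.88*7 = 34.16
Step 3: integral_9^11 5.54 dx = 5.54*(11-9) = 5.54*2 = 11.08
Total: 10.68 + 34.16 + 11.08 = 55.92


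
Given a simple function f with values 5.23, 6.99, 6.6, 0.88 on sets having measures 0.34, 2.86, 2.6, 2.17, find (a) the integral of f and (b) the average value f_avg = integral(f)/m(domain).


Step 1: Integral = sum(value_i * measure_i)
= 5.23*0.34 + 6.99*2.86 + 6.6*2.6 + 0.88*2.17
= 1.7782 + 19.9914 + 17.16 + 1.9096
= 40.8392
Step 2: Total measure of domain = 0.34 + 2.86 + 2.6 + 2.17 = 7.97
Step 3: Average value = 40.8392 / 7.97 = 5.124115


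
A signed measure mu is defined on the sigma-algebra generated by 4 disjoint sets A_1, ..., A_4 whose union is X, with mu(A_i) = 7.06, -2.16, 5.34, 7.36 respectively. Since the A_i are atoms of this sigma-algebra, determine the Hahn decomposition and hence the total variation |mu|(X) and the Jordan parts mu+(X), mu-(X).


Step 1: Every measurable set is a union of atoms (the cells / points), so a Hahn decomposition is
  obtained by grouping atoms by sign: P = union of atoms with mu > 0, N = union of the remaining atoms.
  Atoms in P (indices): 1, 3, 4;  atoms in N (indices): 2
  Positive values: 7.06, 5.34, 7.36
  Negative values: -2.16
Step 2: mu+(X) = mu(P) = sum of positive atom values = 19.76
Step 3: mu-(X) = -mu(N) = sum of |negative atom values| = 2.16
Step 4: |mu|(X) = mu+(X) + mu-(X) = 19.76 + 2.16 = 21.92


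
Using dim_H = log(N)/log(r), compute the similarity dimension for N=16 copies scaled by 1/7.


For a self-similar set with N copies scaled by 1/r:
dim_H = log(N)/log(r) = log(16)/log(7)
= 2.772589/1.94591
= 1.424829


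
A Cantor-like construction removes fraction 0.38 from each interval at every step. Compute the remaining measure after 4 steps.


Step 1: At each step, fraction remaining = 1 - 0.38 = 0.62
Step 2: After 4 steps, measure = (0.62)^4
Step 3: Computing the power step by step:
  After step 1: 0.62
  After step 2: 0.3844
  After step 3: 0.238328
  After step 4: 0.147763
Result = 0.147763


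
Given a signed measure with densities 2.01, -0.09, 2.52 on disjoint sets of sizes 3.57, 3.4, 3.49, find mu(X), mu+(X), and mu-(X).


Step 1: Compute signed measure on each set:
  Set 1: 2.01 * 3.57 = 7.1757
  Set 2: -0.09 * 3.4 = -0.306
  Set 3: 2.52 * 3.49 = 8.7948
Step 2: Total signed measure = (7.1757) + (-0.306) + (8.7948)
     = 15.6645
Step 3: Positive part mu+(X) = sum of positive contributions = 15.9705
Step 4: Negative part mu-(X) = |sum of negative contributions| = 0.306


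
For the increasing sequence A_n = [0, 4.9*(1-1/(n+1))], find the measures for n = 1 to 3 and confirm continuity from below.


By continuity of measure from below: if A_n increases to A, then m(A_n) -> m(A).
Here A = [0, 4.9], so m(A) = 4.9
Step 1: a_1 = 4.9*(1 - 1/2) = 2.45, m(A_1) = 2.45
Step 2: a_2 = 4.9*(1 - 1/3) = 3.2667, m(A_2) = 3.2667
Step 3: a_3 = 4.9*(1 - 1/4) = 3.675, m(A_3) = 3.675
Limit: m(A_n) -> m([0,4.9]) = 4.9


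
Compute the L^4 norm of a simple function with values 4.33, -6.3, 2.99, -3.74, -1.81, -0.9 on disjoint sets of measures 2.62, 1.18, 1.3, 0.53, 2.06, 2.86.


Step 1: Compute |f_i|^4 for each value:
  |4.33|^4 = 351.521251
  |-6.3|^4 = 1575.2961
  |2.99|^4 = 79.925388
  |-3.74|^4 = 195.652954
  |-1.81|^4 = 10.732831
  |-0.9|^4 = 0.6561
Step 2: Multiply by measures and sum:
  351.521251 * 2.62 = 920.985678
  1575.2961 * 1.18 = 1858.849398
  79.925388 * 1.3 = 103.903004
  195.652954 * 0.53 = 103.696065
  10.732831 * 2.06 = 22.109632
  0.6561 * 2.86 = 1.876446
Sum = 920.985678 + 1858.849398 + 103.903004 + 103.696065 + 22.109632 + 1.876446 = 3011.420224
Step 3: Take the p-th root:
||f||_4 = (3011.420224)^(1/4) = 7.407861
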